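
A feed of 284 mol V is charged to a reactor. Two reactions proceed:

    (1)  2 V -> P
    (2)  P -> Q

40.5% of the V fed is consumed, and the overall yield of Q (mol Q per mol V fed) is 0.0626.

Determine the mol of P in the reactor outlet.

39.7 mol

Conversion of V: V consumed = 2ξ₁ = 0.405 × 284 → ξ₁ = 57.51 mol.
Yield of Q: 1ξ₂ / 284 = 0.0626 → ξ₂ = 17.78 mol.
Outlet amounts (n = n₀ + Σ ν·ξ):
  V: 284 − 2(57.51) = 169
  P: 0 + 1(57.51) − 1(17.78) = 39.73
  Q: 0 + 1(17.78) = 17.78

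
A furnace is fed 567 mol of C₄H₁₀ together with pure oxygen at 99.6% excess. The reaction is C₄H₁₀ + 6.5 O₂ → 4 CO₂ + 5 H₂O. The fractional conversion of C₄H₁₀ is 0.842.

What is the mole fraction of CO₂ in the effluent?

0.221

Stoichiometric O₂ = 6.5 × 567 = 3686 mol; O₂ fed = 3686 × 1.996 = 7356 mol.
Fuel reacted = 0.842 × 567 → ξ = 477.4 mol.
Outlet (n = n₀ + ν ξ):
  C₄H₁₀: 567 − 1(477.4) = 89.59
  O₂: 7356 − 6.5(477.4) = 4253
  CO₂: 0 + 4(477.4) = 1910
  H₂O: 0 + 5(477.4) = 2387
Total out = 8639 mol; y_CO₂ = 1910 / 8639 = 0.221.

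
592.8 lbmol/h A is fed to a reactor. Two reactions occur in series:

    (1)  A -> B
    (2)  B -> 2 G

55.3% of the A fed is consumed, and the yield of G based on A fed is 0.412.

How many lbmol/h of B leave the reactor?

206 lbmol/h

Conversion of A: A consumed = 1ξ₁ = 0.553 × 592.8 → ξ₁ = 327.8 lbmol/h.
Yield of G: 2ξ₂ / 592.8 = 0.412 → ξ₂ = 122.1 lbmol/h.
Outlet amounts (n = n₀ + Σ ν·ξ):
  A: 592.8 − 1(327.8) = 265
  B: 0 + 1(327.8) − 1(122.1) = 205.7
  G: 0 + 2(122.1) = 244.2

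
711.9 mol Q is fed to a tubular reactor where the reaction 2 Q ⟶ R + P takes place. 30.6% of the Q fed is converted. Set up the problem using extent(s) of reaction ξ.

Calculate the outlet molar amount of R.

Q reacted = 0.306 × 711.9 = 217.8 mol; ν_Q = −2, so ξ = 217.8/2 = 108.9 mol.
Outlet amounts (n = n₀ + ν ξ):
  Q: 711.9 − 2(108.9) = 494.1
  R: 0 + 1(108.9) = 108.9
  P: 0 + 1(108.9) = 108.9

109 mol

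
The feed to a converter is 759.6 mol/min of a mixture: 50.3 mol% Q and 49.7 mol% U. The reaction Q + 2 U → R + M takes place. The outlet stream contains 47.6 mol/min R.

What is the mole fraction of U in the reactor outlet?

For R: n = n₀ + 1ξ → 47.6 = 0 + 1ξ, giving ξ = 47.6 mol/min.
Outlet amounts (n = n₀ + ν ξ):
  Q: 382.1 − 1(47.6) = 334.5
  U: 377.5 − 2(47.6) = 282.3
  R: 0 + 1(47.6) = 47.6
  M: 0 + 1(47.6) = 47.6
Total out = 712 mol/min; y_U = 282.3 / 712 = 0.3965.

0.397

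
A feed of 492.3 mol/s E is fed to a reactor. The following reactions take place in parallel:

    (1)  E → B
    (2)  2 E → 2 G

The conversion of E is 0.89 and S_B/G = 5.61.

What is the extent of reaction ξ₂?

Conversion of E: E consumed = 0.89 × 492.3 = 438.1 mol/s = 1ξ₁ + 2ξ₂.
Selectivity: 1ξ₁ / (2ξ₂) = 5.61 → ξ₁ = 11.22 ξ₂.
Substitute: (1·11.22 + 2) ξ₂ = 438.1 → ξ₂ = 33.14 mol/s, ξ₁ = 371.9 mol/s.
Outlet amounts (n = n₀ + Σ ν·ξ):
  E: 492.3 − 1(371.9) − 2(33.14) = 54.15
  B: 0 + 1(371.9) = 371.9
  G: 0 + 2(33.14) = 66.29

ξ₂ = 33.1 mol/s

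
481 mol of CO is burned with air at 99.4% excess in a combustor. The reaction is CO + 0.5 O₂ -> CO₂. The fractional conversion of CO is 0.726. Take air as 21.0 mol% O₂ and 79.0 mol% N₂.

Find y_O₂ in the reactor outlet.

Stoichiometric O₂ = 0.5 × 481 = 240.5 mol; O₂ fed = 240.5 × 1.994 = 479.6 mol.
N₂ fed = 479.6 × 79/21 = 1804 mol.
Fuel reacted = 0.726 × 481 → ξ = 349.2 mol.
Outlet (n = n₀ + ν ξ):
  CO: 481 − 1(349.2) = 131.8
  O₂: 479.6 − 0.5(349.2) = 305
  N₂: 1804 (inert)
  CO₂: 0 + 1(349.2) = 349.2
Total out = 2590 mol; y_O₂ = 305 / 2590 = 0.1177.

0.118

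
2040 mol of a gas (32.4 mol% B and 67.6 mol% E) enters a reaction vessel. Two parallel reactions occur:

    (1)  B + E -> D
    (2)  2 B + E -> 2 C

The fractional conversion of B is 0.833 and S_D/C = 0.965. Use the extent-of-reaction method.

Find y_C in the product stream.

Conversion of B: B consumed = 0.833 × 661 = 550.6 mol = 1ξ₁ + 2ξ₂.
Selectivity: 1ξ₁ / (2ξ₂) = 0.965 → ξ₁ = 1.93 ξ₂.
Substitute: (1·1.93 + 2) ξ₂ = 550.6 → ξ₂ = 140.1 mol, ξ₁ = 270.4 mol.
Outlet amounts (n = n₀ + Σ ν·ξ):
  B: 661 − 1(270.4) − 2(140.1) = 110.4
  E: 1379 − 1(270.4) − 1(140.1) = 968.6
  D: 0 + 1(270.4) = 270.4
  C: 0 + 2(140.1) = 280.2
Total out = 1630 mol; y_C = 280.2 / 1630 = 0.1719.

0.172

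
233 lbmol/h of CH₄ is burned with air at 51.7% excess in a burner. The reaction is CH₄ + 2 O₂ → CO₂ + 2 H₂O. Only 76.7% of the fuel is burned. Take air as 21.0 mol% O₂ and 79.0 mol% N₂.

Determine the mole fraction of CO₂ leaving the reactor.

0.0497

Stoichiometric O₂ = 2 × 233 = 466 lbmol/h; O₂ fed = 466 × 1.517 = 706.9 lbmol/h.
N₂ fed = 706.9 × 79/21 = 2659 lbmol/h.
Fuel reacted = 0.767 × 233 → ξ = 178.7 lbmol/h.
Outlet (n = n₀ + ν ξ):
  CH₄: 233 − 1(178.7) = 54.29
  O₂: 706.9 − 2(178.7) = 349.5
  N₂: 2659 (inert)
  CO₂: 0 + 1(178.7) = 178.7
  H₂O: 0 + 2(178.7) = 357.4
Total out = 3599 lbmol/h; y_CO₂ = 178.7 / 3599 = 0.04965.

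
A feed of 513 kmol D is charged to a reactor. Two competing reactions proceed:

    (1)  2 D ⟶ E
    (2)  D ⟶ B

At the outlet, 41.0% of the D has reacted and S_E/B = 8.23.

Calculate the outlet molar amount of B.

12 kmol

Conversion of D: D consumed = 0.41 × 513 = 210.3 kmol = 2ξ₁ + 1ξ₂.
Selectivity: 1ξ₁ / (1ξ₂) = 8.23 → ξ₁ = 8.23 ξ₂.
Substitute: (2·8.23 + 1) ξ₂ = 210.3 → ξ₂ = 12.05 kmol, ξ₁ = 99.14 kmol.
Outlet amounts (n = n₀ + Σ ν·ξ):
  D: 513 − 2(99.14) − 1(12.05) = 302.7
  E: 0 + 1(99.14) = 99.14
  B: 0 + 1(12.05) = 12.05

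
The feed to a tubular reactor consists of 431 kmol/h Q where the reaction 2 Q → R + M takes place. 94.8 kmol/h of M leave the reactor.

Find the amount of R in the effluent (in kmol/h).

94.8 kmol/h

For M: n = n₀ + 1ξ → 94.8 = 0 + 1ξ, giving ξ = 94.8 kmol/h.
Outlet amounts (n = n₀ + ν ξ):
  Q: 431 − 2(94.8) = 241.4
  R: 0 + 1(94.8) = 94.8
  M: 0 + 1(94.8) = 94.8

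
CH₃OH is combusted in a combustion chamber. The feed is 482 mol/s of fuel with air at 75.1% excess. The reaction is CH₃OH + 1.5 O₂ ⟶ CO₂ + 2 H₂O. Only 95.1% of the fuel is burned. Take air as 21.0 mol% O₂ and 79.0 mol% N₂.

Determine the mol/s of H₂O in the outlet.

Stoichiometric O₂ = 1.5 × 482 = 723 mol/s; O₂ fed = 723 × 1.751 = 1266 mol/s.
N₂ fed = 1266 × 79/21 = 4762 mol/s.
Fuel reacted = 0.951 × 482 → ξ = 458.4 mol/s.
Outlet (n = n₀ + ν ξ):
  CH₃OH: 482 − 1(458.4) = 23.62
  O₂: 1266 − 1.5(458.4) = 578.4
  N₂: 4762 (inert)
  CO₂: 0 + 1(458.4) = 458.4
  H₂O: 0 + 2(458.4) = 916.8

917 mol/s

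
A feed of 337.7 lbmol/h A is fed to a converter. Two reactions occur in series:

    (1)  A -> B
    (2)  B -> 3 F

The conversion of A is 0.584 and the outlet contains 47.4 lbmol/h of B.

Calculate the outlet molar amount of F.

Conversion of A: A consumed = 1ξ₁ = 0.584 × 337.7 → ξ₁ = 197.2 lbmol/h.
B balance: n_B = 0 + 1ξ₁ − 1ξ₂ = 47.4 → ξ₂ = (1·197.2 − 47.4)/1 = 149.8 lbmol/h.
Outlet amounts (n = n₀ + Σ ν·ξ):
  A: 337.7 − 1(197.2) = 140.5
  B: 0 + 1(197.2) − 1(149.8) = 47.4
  F: 0 + 3(149.8) = 449.5

449 lbmol/h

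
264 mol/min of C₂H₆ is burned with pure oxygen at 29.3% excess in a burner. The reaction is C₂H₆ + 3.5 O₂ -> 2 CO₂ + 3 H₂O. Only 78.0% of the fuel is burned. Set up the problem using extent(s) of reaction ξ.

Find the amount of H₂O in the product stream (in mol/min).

618 mol/min

Stoichiometric O₂ = 3.5 × 264 = 924 mol/min; O₂ fed = 924 × 1.293 = 1195 mol/min.
Fuel reacted = 0.78 × 264 → ξ = 205.9 mol/min.
Outlet (n = n₀ + ν ξ):
  C₂H₆: 264 − 1(205.9) = 58.08
  O₂: 1195 − 3.5(205.9) = 474
  CO₂: 0 + 2(205.9) = 411.8
  H₂O: 0 + 3(205.9) = 617.8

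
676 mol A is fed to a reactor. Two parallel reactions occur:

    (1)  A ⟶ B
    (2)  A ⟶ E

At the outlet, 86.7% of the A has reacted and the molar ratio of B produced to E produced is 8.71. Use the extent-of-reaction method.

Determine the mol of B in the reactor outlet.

Conversion of A: A consumed = 0.867 × 676 = 586.1 mol = 1ξ₁ + 1ξ₂.
Selectivity: 1ξ₁ / (1ξ₂) = 8.71 → ξ₁ = 8.71 ξ₂.
Substitute: (1·8.71 + 1) ξ₂ = 586.1 → ξ₂ = 60.36 mol, ξ₁ = 525.7 mol.
Outlet amounts (n = n₀ + Σ ν·ξ):
  A: 676 − 1(525.7) − 1(60.36) = 89.91
  B: 0 + 1(525.7) = 525.7
  E: 0 + 1(60.36) = 60.36

526 mol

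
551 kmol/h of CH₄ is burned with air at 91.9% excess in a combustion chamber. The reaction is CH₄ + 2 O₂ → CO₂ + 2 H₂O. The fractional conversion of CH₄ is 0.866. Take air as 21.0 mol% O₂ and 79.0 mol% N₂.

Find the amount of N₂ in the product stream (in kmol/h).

7960 kmol/h

Stoichiometric O₂ = 2 × 551 = 1102 kmol/h; O₂ fed = 1102 × 1.919 = 2115 kmol/h.
N₂ fed = 2115 × 79/21 = 7955 kmol/h.
Fuel reacted = 0.866 × 551 → ξ = 477.2 kmol/h.
Outlet (n = n₀ + ν ξ):
  CH₄: 551 − 1(477.2) = 73.83
  O₂: 2115 − 2(477.2) = 1160
  N₂: 7955 (inert)
  CO₂: 0 + 1(477.2) = 477.2
  H₂O: 0 + 2(477.2) = 954.3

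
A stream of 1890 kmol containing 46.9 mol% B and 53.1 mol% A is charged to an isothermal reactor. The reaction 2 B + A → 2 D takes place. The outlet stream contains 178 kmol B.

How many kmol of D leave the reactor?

For B: n = n₀ − 2ξ → 178 = 886.4 − 2ξ, giving ξ = 354.2 kmol.
Outlet amounts (n = n₀ + ν ξ):
  B: 886.4 − 2(354.2) = 178
  A: 1004 − 1(354.2) = 649.4
  D: 0 + 2(354.2) = 708.4

708 kmol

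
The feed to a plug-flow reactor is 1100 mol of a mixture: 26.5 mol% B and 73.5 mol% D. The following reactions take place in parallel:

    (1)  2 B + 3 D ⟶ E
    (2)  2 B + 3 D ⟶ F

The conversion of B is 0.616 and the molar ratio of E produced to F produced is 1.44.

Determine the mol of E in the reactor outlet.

53 mol

Conversion of B: B consumed = 0.616 × 291.5 = 179.6 mol = 2ξ₁ + 2ξ₂.
Selectivity: 1ξ₁ / (1ξ₂) = 1.44 → ξ₁ = 1.44 ξ₂.
Substitute: (2·1.44 + 2) ξ₂ = 179.6 → ξ₂ = 36.8 mol, ξ₁ = 52.99 mol.
Outlet amounts (n = n₀ + Σ ν·ξ):
  B: 291.5 − 2(52.99) − 2(36.8) = 111.9
  D: 808.5 − 3(52.99) − 3(36.8) = 539.2
  E: 0 + 1(52.99) = 52.99
  F: 0 + 1(36.8) = 36.8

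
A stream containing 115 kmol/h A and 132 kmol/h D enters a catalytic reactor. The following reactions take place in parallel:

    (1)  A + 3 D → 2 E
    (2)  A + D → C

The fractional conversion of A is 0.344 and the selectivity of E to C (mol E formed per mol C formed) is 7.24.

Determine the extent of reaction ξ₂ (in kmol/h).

ξ₂ = 8.56 kmol/h

Conversion of A: A consumed = 0.344 × 115 = 39.56 kmol/h = 1ξ₁ + 1ξ₂.
Selectivity: 2ξ₁ / (1ξ₂) = 7.24 → ξ₁ = 3.62 ξ₂.
Substitute: (1·3.62 + 1) ξ₂ = 39.56 → ξ₂ = 8.563 kmol/h, ξ₁ = 31 kmol/h.
Outlet amounts (n = n₀ + Σ ν·ξ):
  A: 115 − 1(31) − 1(8.563) = 75.44
  D: 132 − 3(31) − 1(8.563) = 30.45
  E: 0 + 2(31) = 61.99
  C: 0 + 1(8.563) = 8.563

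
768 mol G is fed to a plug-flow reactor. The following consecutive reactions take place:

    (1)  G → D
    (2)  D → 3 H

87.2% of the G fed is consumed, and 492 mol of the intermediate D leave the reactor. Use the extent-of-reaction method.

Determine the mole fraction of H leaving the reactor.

Conversion of G: G consumed = 1ξ₁ = 0.872 × 768 → ξ₁ = 669.7 mol.
D balance: n_D = 0 + 1ξ₁ − 1ξ₂ = 492 → ξ₂ = (1·669.7 − 492)/1 = 177.7 mol.
Outlet amounts (n = n₀ + Σ ν·ξ):
  G: 768 − 1(669.7) = 98.3
  D: 0 + 1(669.7) − 1(177.7) = 492
  H: 0 + 3(177.7) = 533.1
Total out = 1123 mol; y_H = 533.1 / 1123 = 0.4745.

0.475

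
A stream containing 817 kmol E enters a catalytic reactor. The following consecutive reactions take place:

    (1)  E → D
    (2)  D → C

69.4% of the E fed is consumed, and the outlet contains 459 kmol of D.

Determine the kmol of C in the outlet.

108 kmol

Conversion of E: E consumed = 1ξ₁ = 0.694 × 817 → ξ₁ = 567 kmol.
D balance: n_D = 0 + 1ξ₁ − 1ξ₂ = 459 → ξ₂ = (1·567 − 459)/1 = 108 kmol.
Outlet amounts (n = n₀ + Σ ν·ξ):
  E: 817 − 1(567) = 250
  D: 0 + 1(567) − 1(108) = 459
  C: 0 + 1(108) = 108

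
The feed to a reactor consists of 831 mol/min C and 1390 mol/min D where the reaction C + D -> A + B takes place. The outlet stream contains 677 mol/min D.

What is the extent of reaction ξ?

For D: n = n₀ − 1ξ → 677 = 1390 − 1ξ, giving ξ = 713 mol/min.
Outlet amounts (n = n₀ + ν ξ):
  C: 831 − 1(713) = 118
  D: 1390 − 1(713) = 677
  A: 0 + 1(713) = 713
  B: 0 + 1(713) = 713

ξ = 713 mol/min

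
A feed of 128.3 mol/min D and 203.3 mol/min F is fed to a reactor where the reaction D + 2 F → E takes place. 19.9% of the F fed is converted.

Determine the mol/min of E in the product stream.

F reacted = 0.199 × 203.3 = 40.46 mol/min; ν_F = −2, so ξ = 40.46/2 = 20.23 mol/min.
Outlet amounts (n = n₀ + ν ξ):
  D: 128.3 − 1(20.23) = 108.1
  F: 203.3 − 2(20.23) = 162.8
  E: 0 + 1(20.23) = 20.23

20.2 mol/min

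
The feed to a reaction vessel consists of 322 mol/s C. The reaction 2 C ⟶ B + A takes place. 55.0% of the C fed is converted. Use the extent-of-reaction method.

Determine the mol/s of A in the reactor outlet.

C reacted = 0.55 × 322 = 177.1 mol/s; ν_C = −2, so ξ = 177.1/2 = 88.55 mol/s.
Outlet amounts (n = n₀ + ν ξ):
  C: 322 − 2(88.55) = 144.9
  B: 0 + 1(88.55) = 88.55
  A: 0 + 1(88.55) = 88.55

88.6 mol/s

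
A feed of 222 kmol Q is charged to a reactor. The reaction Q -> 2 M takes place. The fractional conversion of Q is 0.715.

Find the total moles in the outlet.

381 kmol

Q reacted = 0.715 × 222 = 158.7 kmol; ν_Q = −1, so ξ = 158.7/1 = 158.7 kmol.
Outlet amounts (n = n₀ + ν ξ):
  Q: 222 − 1(158.7) = 63.27
  M: 0 + 2(158.7) = 317.5
Total out = 63.27 + 317.5 = 380.7 kmol.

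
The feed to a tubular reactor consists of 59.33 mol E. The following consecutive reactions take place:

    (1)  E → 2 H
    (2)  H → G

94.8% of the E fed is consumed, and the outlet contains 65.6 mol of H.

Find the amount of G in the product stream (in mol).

Conversion of E: E consumed = 1ξ₁ = 0.948 × 59.33 → ξ₁ = 56.24 mol.
H balance: n_H = 0 + 2ξ₁ − 1ξ₂ = 65.6 → ξ₂ = (2·56.24 − 65.6)/1 = 46.89 mol.
Outlet amounts (n = n₀ + Σ ν·ξ):
  E: 59.33 − 1(56.24) = 3.085
  H: 0 + 2(56.24) − 1(46.89) = 65.6
  G: 0 + 1(46.89) = 46.89

46.9 mol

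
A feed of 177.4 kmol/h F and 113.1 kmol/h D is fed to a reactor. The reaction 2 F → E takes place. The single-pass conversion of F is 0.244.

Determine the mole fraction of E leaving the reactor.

F reacted = 0.244 × 177.4 = 43.29 kmol/h; ν_F = −2, so ξ = 43.29/2 = 21.64 kmol/h.
Outlet amounts (n = n₀ + ν ξ):
  F: 177.4 − 2(21.64) = 134.1
  E: 0 + 1(21.64) = 21.64
  D: 113.1 (inert)
Total out = 268.9 kmol/h; y_E = 21.64 / 268.9 = 0.0805.

0.0805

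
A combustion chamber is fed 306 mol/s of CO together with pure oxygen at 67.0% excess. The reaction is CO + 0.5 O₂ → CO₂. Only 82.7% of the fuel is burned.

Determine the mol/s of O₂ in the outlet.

129 mol/s

Stoichiometric O₂ = 0.5 × 306 = 153 mol/s; O₂ fed = 153 × 1.670 = 255.5 mol/s.
Fuel reacted = 0.827 × 306 → ξ = 253.1 mol/s.
Outlet (n = n₀ + ν ξ):
  CO: 306 − 1(253.1) = 52.94
  O₂: 255.5 − 0.5(253.1) = 129
  CO₂: 0 + 1(253.1) = 253.1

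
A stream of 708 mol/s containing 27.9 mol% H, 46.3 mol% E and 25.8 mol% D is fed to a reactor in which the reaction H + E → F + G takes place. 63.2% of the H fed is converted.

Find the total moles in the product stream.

708 mol/s

H reacted = 0.632 × 197.5 = 124.8 mol/s; ν_H = −1, so ξ = 124.8/1 = 124.8 mol/s.
Outlet amounts (n = n₀ + ν ξ):
  H: 197.5 − 1(124.8) = 72.69
  E: 327.8 − 1(124.8) = 203
  F: 0 + 1(124.8) = 124.8
  G: 0 + 1(124.8) = 124.8
  D: 182.7 (inert)
Total out = 72.69 + 203 + 124.8 + 124.8 + 182.7 = 708 mol/s.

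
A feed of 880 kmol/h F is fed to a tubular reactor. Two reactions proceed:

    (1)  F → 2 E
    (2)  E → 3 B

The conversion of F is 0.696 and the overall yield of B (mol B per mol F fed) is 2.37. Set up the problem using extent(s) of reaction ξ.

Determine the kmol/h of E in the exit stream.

Conversion of F: F consumed = 1ξ₁ = 0.696 × 880 → ξ₁ = 612.5 kmol/h.
Yield of B: 3ξ₂ / 880 = 2.37 → ξ₂ = 695.2 kmol/h.
Outlet amounts (n = n₀ + Σ ν·ξ):
  F: 880 − 1(612.5) = 267.5
  E: 0 + 2(612.5) − 1(695.2) = 529.8
  B: 0 + 3(695.2) = 2086

530 kmol/h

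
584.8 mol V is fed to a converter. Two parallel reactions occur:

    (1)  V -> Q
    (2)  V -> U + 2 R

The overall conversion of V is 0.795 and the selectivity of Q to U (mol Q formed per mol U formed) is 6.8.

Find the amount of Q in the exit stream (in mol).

Conversion of V: V consumed = 0.795 × 584.8 = 464.9 mol = 1ξ₁ + 1ξ₂.
Selectivity: 1ξ₁ / (1ξ₂) = 6.8 → ξ₁ = 6.8 ξ₂.
Substitute: (1·6.8 + 1) ξ₂ = 464.9 → ξ₂ = 59.6 mol, ξ₁ = 405.3 mol.
Outlet amounts (n = n₀ + Σ ν·ξ):
  V: 584.8 − 1(405.3) − 1(59.6) = 119.9
  Q: 0 + 1(405.3) = 405.3
  U: 0 + 1(59.6) = 59.6
  R: 0 + 2(59.6) = 119.2

405 mol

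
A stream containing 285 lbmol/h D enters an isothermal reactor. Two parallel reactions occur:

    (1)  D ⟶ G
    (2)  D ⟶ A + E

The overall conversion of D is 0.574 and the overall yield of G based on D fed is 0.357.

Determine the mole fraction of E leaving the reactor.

Yield of G: 1ξ₁ / 285 = 0.357 → ξ₁ = 101.7 lbmol/h.
Conversion of D: 1ξ₁ + 1ξ₂ = 0.574 × 285 = 163.6 → ξ₂ = 61.84 lbmol/h.
Outlet amounts (n = n₀ + Σ ν·ξ):
  D: 285 − 1(101.7) − 1(61.84) = 121.4
  G: 0 + 1(101.7) = 101.7
  A: 0 + 1(61.84) = 61.84
  E: 0 + 1(61.84) = 61.84
Total out = 346.8 lbmol/h; y_E = 61.84 / 346.8 = 0.1783.

0.178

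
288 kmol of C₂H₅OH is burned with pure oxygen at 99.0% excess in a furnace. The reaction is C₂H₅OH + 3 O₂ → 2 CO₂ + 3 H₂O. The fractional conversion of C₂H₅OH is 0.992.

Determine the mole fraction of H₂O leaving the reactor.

Stoichiometric O₂ = 3 × 288 = 864 kmol; O₂ fed = 864 × 1.990 = 1719 kmol.
Fuel reacted = 0.992 × 288 → ξ = 285.7 kmol.
Outlet (n = n₀ + ν ξ):
  C₂H₅OH: 288 − 1(285.7) = 2.304
  O₂: 1719 − 3(285.7) = 862.3
  CO₂: 0 + 2(285.7) = 571.4
  H₂O: 0 + 3(285.7) = 857.1
Total out = 2293 kmol; y_H₂O = 857.1 / 2293 = 0.3738.

0.374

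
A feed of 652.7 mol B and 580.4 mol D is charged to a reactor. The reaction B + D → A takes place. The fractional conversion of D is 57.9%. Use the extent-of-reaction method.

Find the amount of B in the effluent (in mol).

D reacted = 0.579 × 580.4 = 336.1 mol; ν_D = −1, so ξ = 336.1/1 = 336.1 mol.
Outlet amounts (n = n₀ + ν ξ):
  B: 652.7 − 1(336.1) = 316.6
  D: 580.4 − 1(336.1) = 244.3
  A: 0 + 1(336.1) = 336.1

317 mol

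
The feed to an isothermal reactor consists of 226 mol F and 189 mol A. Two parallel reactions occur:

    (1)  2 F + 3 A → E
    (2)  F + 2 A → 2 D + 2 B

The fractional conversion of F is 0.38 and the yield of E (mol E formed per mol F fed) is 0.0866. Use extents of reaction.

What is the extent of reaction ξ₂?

ξ₂ = 46.7 mol

Yield of E: 1ξ₁ / 226 = 0.0866 → ξ₁ = 19.57 mol.
Conversion of F: 2ξ₁ + 1ξ₂ = 0.38 × 226 = 85.88 → ξ₂ = 46.74 mol.
Outlet amounts (n = n₀ + Σ ν·ξ):
  F: 226 − 2(19.57) − 1(46.74) = 140.1
  A: 189 − 3(19.57) − 2(46.74) = 36.81
  E: 0 + 1(19.57) = 19.57
  D: 0 + 2(46.74) = 93.47
  B: 0 + 2(46.74) = 93.47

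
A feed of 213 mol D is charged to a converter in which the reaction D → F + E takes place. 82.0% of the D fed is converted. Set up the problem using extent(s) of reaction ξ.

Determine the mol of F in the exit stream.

D reacted = 0.82 × 213 = 174.7 mol; ν_D = −1, so ξ = 174.7/1 = 174.7 mol.
Outlet amounts (n = n₀ + ν ξ):
  D: 213 − 1(174.7) = 38.34
  F: 0 + 1(174.7) = 174.7
  E: 0 + 1(174.7) = 174.7

175 mol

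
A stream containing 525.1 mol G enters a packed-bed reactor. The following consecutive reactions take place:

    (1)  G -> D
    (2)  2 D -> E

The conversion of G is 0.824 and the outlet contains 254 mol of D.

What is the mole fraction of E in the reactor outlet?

Conversion of G: G consumed = 1ξ₁ = 0.824 × 525.1 → ξ₁ = 432.7 mol.
D balance: n_D = 0 + 1ξ₁ − 2ξ₂ = 254 → ξ₂ = (1·432.7 − 254)/2 = 89.34 mol.
Outlet amounts (n = n₀ + Σ ν·ξ):
  G: 525.1 − 1(432.7) = 92.42
  D: 0 + 1(432.7) − 2(89.34) = 254
  E: 0 + 1(89.34) = 89.34
Total out = 435.8 mol; y_E = 89.34 / 435.8 = 0.205.

0.205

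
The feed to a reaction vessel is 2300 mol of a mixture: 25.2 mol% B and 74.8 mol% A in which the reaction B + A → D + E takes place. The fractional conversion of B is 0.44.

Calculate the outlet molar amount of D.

255 mol

B reacted = 0.44 × 579.6 = 255 mol; ν_B = −1, so ξ = 255/1 = 255 mol.
Outlet amounts (n = n₀ + ν ξ):
  B: 579.6 − 1(255) = 324.6
  A: 1720 − 1(255) = 1465
  D: 0 + 1(255) = 255
  E: 0 + 1(255) = 255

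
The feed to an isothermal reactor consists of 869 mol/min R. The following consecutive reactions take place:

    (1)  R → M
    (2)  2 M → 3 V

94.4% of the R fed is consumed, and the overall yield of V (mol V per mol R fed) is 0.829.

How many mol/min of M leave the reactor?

340 mol/min

Conversion of R: R consumed = 1ξ₁ = 0.944 × 869 → ξ₁ = 820.3 mol/min.
Yield of V: 3ξ₂ / 869 = 0.829 → ξ₂ = 240.1 mol/min.
Outlet amounts (n = n₀ + Σ ν·ξ):
  R: 869 − 1(820.3) = 48.66
  M: 0 + 1(820.3) − 2(240.1) = 340.1
  V: 0 + 3(240.1) = 720.4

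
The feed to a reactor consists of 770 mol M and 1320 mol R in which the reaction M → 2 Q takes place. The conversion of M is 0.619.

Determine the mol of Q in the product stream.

953 mol

M reacted = 0.619 × 770 = 476.6 mol; ν_M = −1, so ξ = 476.6/1 = 476.6 mol.
Outlet amounts (n = n₀ + ν ξ):
  M: 770 − 1(476.6) = 293.4
  Q: 0 + 2(476.6) = 953.3
  R: 1320 (inert)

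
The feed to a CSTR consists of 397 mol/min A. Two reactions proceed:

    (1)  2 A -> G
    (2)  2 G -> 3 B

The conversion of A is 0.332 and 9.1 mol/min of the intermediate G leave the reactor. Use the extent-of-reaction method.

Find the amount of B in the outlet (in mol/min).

Conversion of A: A consumed = 2ξ₁ = 0.332 × 397 → ξ₁ = 65.9 mol/min.
G balance: n_G = 0 + 1ξ₁ − 2ξ₂ = 9.1 → ξ₂ = (1·65.9 − 9.1)/2 = 28.4 mol/min.
Outlet amounts (n = n₀ + Σ ν·ξ):
  A: 397 − 2(65.9) = 265.2
  G: 0 + 1(65.9) − 2(28.4) = 9.1
  B: 0 + 3(28.4) = 85.2

85.2 mol/min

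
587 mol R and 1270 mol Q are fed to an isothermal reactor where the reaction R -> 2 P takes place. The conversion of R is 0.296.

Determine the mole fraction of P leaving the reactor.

0.171

R reacted = 0.296 × 587 = 173.8 mol; ν_R = −1, so ξ = 173.8/1 = 173.8 mol.
Outlet amounts (n = n₀ + ν ξ):
  R: 587 − 1(173.8) = 413.2
  P: 0 + 2(173.8) = 347.5
  Q: 1270 (inert)
Total out = 2031 mol; y_P = 347.5 / 2031 = 0.1711.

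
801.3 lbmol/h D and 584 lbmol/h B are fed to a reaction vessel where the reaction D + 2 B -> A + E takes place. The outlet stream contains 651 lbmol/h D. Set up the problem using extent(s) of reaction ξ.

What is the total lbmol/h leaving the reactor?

1240 lbmol/h

For D: n = n₀ − 1ξ → 651 = 801.3 − 1ξ, giving ξ = 150.3 lbmol/h.
Outlet amounts (n = n₀ + ν ξ):
  D: 801.3 − 1(150.3) = 651
  B: 584 − 2(150.3) = 283.4
  A: 0 + 1(150.3) = 150.3
  E: 0 + 1(150.3) = 150.3
Total out = 651 + 283.4 + 150.3 + 150.3 = 1235 lbmol/h.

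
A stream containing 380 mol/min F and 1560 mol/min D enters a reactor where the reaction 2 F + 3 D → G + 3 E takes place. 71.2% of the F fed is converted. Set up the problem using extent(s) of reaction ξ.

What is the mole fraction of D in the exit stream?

0.64

F reacted = 0.712 × 380 = 270.6 mol/min; ν_F = −2, so ξ = 270.6/2 = 135.3 mol/min.
Outlet amounts (n = n₀ + ν ξ):
  F: 380 − 2(135.3) = 109.4
  D: 1560 − 3(135.3) = 1154
  G: 0 + 1(135.3) = 135.3
  E: 0 + 3(135.3) = 405.8
Total out = 1805 mol/min; y_D = 1154 / 1805 = 0.6395.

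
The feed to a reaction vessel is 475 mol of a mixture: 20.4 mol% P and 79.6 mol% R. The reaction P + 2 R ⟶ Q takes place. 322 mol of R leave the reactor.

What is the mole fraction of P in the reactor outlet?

0.164

For R: n = n₀ − 2ξ → 322 = 378.1 − 2ξ, giving ξ = 28.05 mol.
Outlet amounts (n = n₀ + ν ξ):
  P: 96.9 − 1(28.05) = 68.85
  R: 378.1 − 2(28.05) = 322
  Q: 0 + 1(28.05) = 28.05
Total out = 418.9 mol; y_P = 68.85 / 418.9 = 0.1644.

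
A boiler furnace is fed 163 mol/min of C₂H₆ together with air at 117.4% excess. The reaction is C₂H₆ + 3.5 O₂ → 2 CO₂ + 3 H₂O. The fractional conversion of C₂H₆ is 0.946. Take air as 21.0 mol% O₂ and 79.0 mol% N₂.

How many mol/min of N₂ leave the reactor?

4670 mol/min

Stoichiometric O₂ = 3.5 × 163 = 570.5 mol/min; O₂ fed = 570.5 × 2.174 = 1240 mol/min.
N₂ fed = 1240 × 79/21 = 4666 mol/min.
Fuel reacted = 0.946 × 163 → ξ = 154.2 mol/min.
Outlet (n = n₀ + ν ξ):
  C₂H₆: 163 − 1(154.2) = 8.802
  O₂: 1240 − 3.5(154.2) = 700.6
  N₂: 4666 (inert)
  CO₂: 0 + 2(154.2) = 308.4
  H₂O: 0 + 3(154.2) = 462.6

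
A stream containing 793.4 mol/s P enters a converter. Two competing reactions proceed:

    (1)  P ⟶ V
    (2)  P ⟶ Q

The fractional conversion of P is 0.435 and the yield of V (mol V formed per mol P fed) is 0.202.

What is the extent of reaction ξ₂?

ξ₂ = 185 mol/s

Yield of V: 1ξ₁ / 793.4 = 0.202 → ξ₁ = 160.3 mol/s.
Conversion of P: 1ξ₁ + 1ξ₂ = 0.435 × 793.4 = 345.1 → ξ₂ = 184.9 mol/s.
Outlet amounts (n = n₀ + Σ ν·ξ):
  P: 793.4 − 1(160.3) − 1(184.9) = 448.3
  V: 0 + 1(160.3) = 160.3
  Q: 0 + 1(184.9) = 184.9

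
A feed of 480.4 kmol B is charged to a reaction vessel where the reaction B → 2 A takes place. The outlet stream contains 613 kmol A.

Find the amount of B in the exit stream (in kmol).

174 kmol

For A: n = n₀ + 2ξ → 613 = 0 + 2ξ, giving ξ = 306.5 kmol.
Outlet amounts (n = n₀ + ν ξ):
  B: 480.4 − 1(306.5) = 173.9
  A: 0 + 2(306.5) = 613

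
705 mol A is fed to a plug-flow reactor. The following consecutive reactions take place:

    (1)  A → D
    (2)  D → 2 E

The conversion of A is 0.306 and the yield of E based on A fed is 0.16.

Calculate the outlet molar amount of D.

Conversion of A: A consumed = 1ξ₁ = 0.306 × 705 → ξ₁ = 215.7 mol.
Yield of E: 2ξ₂ / 705 = 0.16 → ξ₂ = 56.4 mol.
Outlet amounts (n = n₀ + Σ ν·ξ):
  A: 705 − 1(215.7) = 489.3
  D: 0 + 1(215.7) − 1(56.4) = 159.3
  E: 0 + 2(56.4) = 112.8

159 mol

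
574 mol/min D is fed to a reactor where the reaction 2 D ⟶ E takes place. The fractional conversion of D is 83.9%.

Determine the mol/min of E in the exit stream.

D reacted = 0.839 × 574 = 481.6 mol/min; ν_D = −2, so ξ = 481.6/2 = 240.8 mol/min.
Outlet amounts (n = n₀ + ν ξ):
  D: 574 − 2(240.8) = 92.41
  E: 0 + 1(240.8) = 240.8

241 mol/min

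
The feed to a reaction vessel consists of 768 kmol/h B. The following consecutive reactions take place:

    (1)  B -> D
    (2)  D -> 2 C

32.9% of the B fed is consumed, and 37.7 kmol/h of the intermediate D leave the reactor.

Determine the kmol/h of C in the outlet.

430 kmol/h

Conversion of B: B consumed = 1ξ₁ = 0.329 × 768 → ξ₁ = 252.7 kmol/h.
D balance: n_D = 0 + 1ξ₁ − 1ξ₂ = 37.7 → ξ₂ = (1·252.7 − 37.7)/1 = 215 kmol/h.
Outlet amounts (n = n₀ + Σ ν·ξ):
  B: 768 − 1(252.7) = 515.3
  D: 0 + 1(252.7) − 1(215) = 37.7
  C: 0 + 2(215) = 429.9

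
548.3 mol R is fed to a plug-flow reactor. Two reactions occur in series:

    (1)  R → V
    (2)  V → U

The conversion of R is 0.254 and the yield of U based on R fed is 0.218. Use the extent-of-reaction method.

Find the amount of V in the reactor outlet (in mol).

19.7 mol

Conversion of R: R consumed = 1ξ₁ = 0.254 × 548.3 → ξ₁ = 139.3 mol.
Yield of U: 1ξ₂ / 548.3 = 0.218 → ξ₂ = 119.5 mol.
Outlet amounts (n = n₀ + Σ ν·ξ):
  R: 548.3 − 1(139.3) = 409
  V: 0 + 1(139.3) − 1(119.5) = 19.74
  U: 0 + 1(119.5) = 119.5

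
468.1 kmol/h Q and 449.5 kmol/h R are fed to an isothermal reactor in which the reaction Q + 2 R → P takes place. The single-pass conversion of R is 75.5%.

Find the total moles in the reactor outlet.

578 kmol/h

R reacted = 0.755 × 449.5 = 339.4 kmol/h; ν_R = −2, so ξ = 339.4/2 = 169.7 kmol/h.
Outlet amounts (n = n₀ + ν ξ):
  Q: 468.1 − 1(169.7) = 298.4
  R: 449.5 − 2(169.7) = 110.1
  P: 0 + 1(169.7) = 169.7
Total out = 298.4 + 110.1 + 169.7 = 578.2 kmol/h.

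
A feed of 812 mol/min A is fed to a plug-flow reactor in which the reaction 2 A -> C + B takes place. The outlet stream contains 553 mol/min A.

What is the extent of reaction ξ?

For A: n = n₀ − 2ξ → 553 = 812 − 2ξ, giving ξ = 129.5 mol/min.
Outlet amounts (n = n₀ + ν ξ):
  A: 812 − 2(129.5) = 553
  C: 0 + 1(129.5) = 129.5
  B: 0 + 1(129.5) = 129.5

ξ = 130 mol/min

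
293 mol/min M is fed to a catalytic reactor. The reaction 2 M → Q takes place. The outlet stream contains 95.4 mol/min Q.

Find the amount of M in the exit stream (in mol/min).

For Q: n = n₀ + 1ξ → 95.4 = 0 + 1ξ, giving ξ = 95.4 mol/min.
Outlet amounts (n = n₀ + ν ξ):
  M: 293 − 2(95.4) = 102.2
  Q: 0 + 1(95.4) = 95.4

102 mol/min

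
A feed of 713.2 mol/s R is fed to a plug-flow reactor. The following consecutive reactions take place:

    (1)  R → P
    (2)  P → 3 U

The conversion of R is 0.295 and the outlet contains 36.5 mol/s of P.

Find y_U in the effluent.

0.492

Conversion of R: R consumed = 1ξ₁ = 0.295 × 713.2 → ξ₁ = 210.4 mol/s.
P balance: n_P = 0 + 1ξ₁ − 1ξ₂ = 36.5 → ξ₂ = (1·210.4 − 36.5)/1 = 173.9 mol/s.
Outlet amounts (n = n₀ + Σ ν·ξ):
  R: 713.2 − 1(210.4) = 502.8
  P: 0 + 1(210.4) − 1(173.9) = 36.5
  U: 0 + 3(173.9) = 521.7
Total out = 1061 mol/s; y_U = 521.7 / 1061 = 0.4917.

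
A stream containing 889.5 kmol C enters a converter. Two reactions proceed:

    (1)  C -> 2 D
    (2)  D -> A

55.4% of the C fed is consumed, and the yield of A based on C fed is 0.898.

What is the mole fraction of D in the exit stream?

0.135

Conversion of C: C consumed = 1ξ₁ = 0.554 × 889.5 → ξ₁ = 492.8 kmol.
Yield of A: 1ξ₂ / 889.5 = 0.898 → ξ₂ = 798.8 kmol.
Outlet amounts (n = n₀ + Σ ν·ξ):
  C: 889.5 − 1(492.8) = 396.7
  D: 0 + 2(492.8) − 1(798.8) = 186.8
  A: 0 + 1(798.8) = 798.8
Total out = 1382 kmol; y_D = 186.8 / 1382 = 0.1351.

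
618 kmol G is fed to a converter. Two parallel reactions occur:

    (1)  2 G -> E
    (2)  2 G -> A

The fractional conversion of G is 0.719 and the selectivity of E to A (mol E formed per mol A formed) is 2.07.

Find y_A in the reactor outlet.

0.183

Conversion of G: G consumed = 0.719 × 618 = 444.3 kmol = 2ξ₁ + 2ξ₂.
Selectivity: 1ξ₁ / (1ξ₂) = 2.07 → ξ₁ = 2.07 ξ₂.
Substitute: (2·2.07 + 2) ξ₂ = 444.3 → ξ₂ = 72.37 kmol, ξ₁ = 149.8 kmol.
Outlet amounts (n = n₀ + Σ ν·ξ):
  G: 618 − 2(149.8) − 2(72.37) = 173.7
  E: 0 + 1(149.8) = 149.8
  A: 0 + 1(72.37) = 72.37
Total out = 395.8 kmol; y_A = 72.37 / 395.8 = 0.1828.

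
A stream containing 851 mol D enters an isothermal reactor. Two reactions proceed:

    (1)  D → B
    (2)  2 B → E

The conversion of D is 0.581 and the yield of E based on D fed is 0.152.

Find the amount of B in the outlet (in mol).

236 mol

Conversion of D: D consumed = 1ξ₁ = 0.581 × 851 → ξ₁ = 494.4 mol.
Yield of E: 1ξ₂ / 851 = 0.152 → ξ₂ = 129.4 mol.
Outlet amounts (n = n₀ + Σ ν·ξ):
  D: 851 − 1(494.4) = 356.6
  B: 0 + 1(494.4) − 2(129.4) = 235.7
  E: 0 + 1(129.4) = 129.4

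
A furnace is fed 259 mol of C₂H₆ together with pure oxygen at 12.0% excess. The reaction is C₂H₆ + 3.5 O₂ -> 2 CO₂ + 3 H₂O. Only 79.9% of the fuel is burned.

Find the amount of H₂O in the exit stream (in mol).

621 mol

Stoichiometric O₂ = 3.5 × 259 = 906.5 mol; O₂ fed = 906.5 × 1.120 = 1015 mol.
Fuel reacted = 0.799 × 259 → ξ = 206.9 mol.
Outlet (n = n₀ + ν ξ):
  C₂H₆: 259 − 1(206.9) = 52.06
  O₂: 1015 − 3.5(206.9) = 291
  CO₂: 0 + 2(206.9) = 413.9
  H₂O: 0 + 3(206.9) = 620.8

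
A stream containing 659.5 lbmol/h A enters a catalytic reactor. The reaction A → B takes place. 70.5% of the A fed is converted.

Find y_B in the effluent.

A reacted = 0.705 × 659.5 = 464.9 lbmol/h; ν_A = −1, so ξ = 464.9/1 = 464.9 lbmol/h.
Outlet amounts (n = n₀ + ν ξ):
  A: 659.5 − 1(464.9) = 194.6
  B: 0 + 1(464.9) = 464.9
Total out = 659.5 lbmol/h; y_B = 464.9 / 659.5 = 0.705.

0.705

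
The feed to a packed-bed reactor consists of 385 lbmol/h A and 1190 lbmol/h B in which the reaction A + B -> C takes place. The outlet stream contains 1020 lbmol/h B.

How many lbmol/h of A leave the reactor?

215 lbmol/h

For B: n = n₀ − 1ξ → 1020 = 1190 − 1ξ, giving ξ = 170 lbmol/h.
Outlet amounts (n = n₀ + ν ξ):
  A: 385 − 1(170) = 215
  B: 1190 − 1(170) = 1020
  C: 0 + 1(170) = 170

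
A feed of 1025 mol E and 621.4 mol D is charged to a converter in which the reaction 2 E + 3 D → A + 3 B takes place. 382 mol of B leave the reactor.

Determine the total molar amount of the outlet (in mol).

1520 mol

For B: n = n₀ + 3ξ → 382 = 0 + 3ξ, giving ξ = 127.3 mol.
Outlet amounts (n = n₀ + ν ξ):
  E: 1025 − 2(127.3) = 770.3
  D: 621.4 − 3(127.3) = 239.4
  A: 0 + 1(127.3) = 127.3
  B: 0 + 3(127.3) = 382
Total out = 770.3 + 239.4 + 127.3 + 382 = 1519 mol.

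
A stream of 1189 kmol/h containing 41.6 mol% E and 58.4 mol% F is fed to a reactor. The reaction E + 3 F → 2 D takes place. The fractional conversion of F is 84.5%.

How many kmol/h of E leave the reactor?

F reacted = 0.845 × 694.4 = 586.7 kmol/h; ν_F = −3, so ξ = 586.7/3 = 195.6 kmol/h.
Outlet amounts (n = n₀ + ν ξ):
  E: 494.6 − 1(195.6) = 299
  F: 694.4 − 3(195.6) = 107.6
  D: 0 + 2(195.6) = 391.2

299 kmol/h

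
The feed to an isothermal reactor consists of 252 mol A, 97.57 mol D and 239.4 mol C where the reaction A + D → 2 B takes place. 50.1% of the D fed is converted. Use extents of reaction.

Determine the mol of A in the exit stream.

203 mol

D reacted = 0.501 × 97.57 = 48.88 mol; ν_D = −1, so ξ = 48.88/1 = 48.88 mol.
Outlet amounts (n = n₀ + ν ξ):
  A: 252 − 1(48.88) = 203.1
  D: 97.57 − 1(48.88) = 48.69
  B: 0 + 2(48.88) = 97.77
  C: 239.4 (inert)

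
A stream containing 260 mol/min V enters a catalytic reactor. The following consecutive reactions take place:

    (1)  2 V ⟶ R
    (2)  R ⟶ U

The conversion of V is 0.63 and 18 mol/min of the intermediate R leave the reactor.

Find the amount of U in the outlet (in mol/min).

Conversion of V: V consumed = 2ξ₁ = 0.63 × 260 → ξ₁ = 81.9 mol/min.
R balance: n_R = 0 + 1ξ₁ − 1ξ₂ = 18 → ξ₂ = (1·81.9 − 18)/1 = 63.9 mol/min.
Outlet amounts (n = n₀ + Σ ν·ξ):
  V: 260 − 2(81.9) = 96.2
  R: 0 + 1(81.9) − 1(63.9) = 18
  U: 0 + 1(63.9) = 63.9

63.9 mol/min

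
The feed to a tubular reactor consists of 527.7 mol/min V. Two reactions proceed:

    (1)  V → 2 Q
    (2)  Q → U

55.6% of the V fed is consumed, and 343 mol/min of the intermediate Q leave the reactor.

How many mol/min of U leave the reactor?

Conversion of V: V consumed = 1ξ₁ = 0.556 × 527.7 → ξ₁ = 293.4 mol/min.
Q balance: n_Q = 0 + 2ξ₁ − 1ξ₂ = 343 → ξ₂ = (2·293.4 − 343)/1 = 243.8 mol/min.
Outlet amounts (n = n₀ + Σ ν·ξ):
  V: 527.7 − 1(293.4) = 234.3
  Q: 0 + 2(293.4) − 1(243.8) = 343
  U: 0 + 1(243.8) = 243.8

244 mol/min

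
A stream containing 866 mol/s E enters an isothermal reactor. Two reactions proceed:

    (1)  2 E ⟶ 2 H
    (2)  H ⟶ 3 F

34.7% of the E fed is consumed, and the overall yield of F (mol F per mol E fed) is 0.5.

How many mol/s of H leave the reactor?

156 mol/s

Conversion of E: E consumed = 2ξ₁ = 0.347 × 866 → ξ₁ = 150.3 mol/s.
Yield of F: 3ξ₂ / 866 = 0.5 → ξ₂ = 144.3 mol/s.
Outlet amounts (n = n₀ + Σ ν·ξ):
  E: 866 − 2(150.3) = 565.5
  H: 0 + 2(150.3) − 1(144.3) = 156.2
  F: 0 + 3(144.3) = 433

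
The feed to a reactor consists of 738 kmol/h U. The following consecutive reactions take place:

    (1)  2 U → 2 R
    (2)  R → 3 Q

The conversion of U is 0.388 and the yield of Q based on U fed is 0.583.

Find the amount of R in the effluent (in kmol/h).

143 kmol/h

Conversion of U: U consumed = 2ξ₁ = 0.388 × 738 → ξ₁ = 143.2 kmol/h.
Yield of Q: 3ξ₂ / 738 = 0.583 → ξ₂ = 143.4 kmol/h.
Outlet amounts (n = n₀ + Σ ν·ξ):
  U: 738 − 2(143.2) = 451.7
  R: 0 + 2(143.2) − 1(143.4) = 142.9
  Q: 0 + 3(143.4) = 430.3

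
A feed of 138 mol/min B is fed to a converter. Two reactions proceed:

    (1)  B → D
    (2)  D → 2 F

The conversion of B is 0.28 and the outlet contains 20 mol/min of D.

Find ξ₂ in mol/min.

Conversion of B: B consumed = 1ξ₁ = 0.28 × 138 → ξ₁ = 38.64 mol/min.
D balance: n_D = 0 + 1ξ₁ − 1ξ₂ = 20 → ξ₂ = (1·38.64 − 20)/1 = 18.64 mol/min.
Outlet amounts (n = n₀ + Σ ν·ξ):
  B: 138 − 1(38.64) = 99.36
  D: 0 + 1(38.64) − 1(18.64) = 20
  F: 0 + 2(18.64) = 37.28

ξ₂ = 18.6 mol/min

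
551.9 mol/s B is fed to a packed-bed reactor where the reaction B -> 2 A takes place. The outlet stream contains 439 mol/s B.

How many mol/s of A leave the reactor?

226 mol/s

For B: n = n₀ − 1ξ → 439 = 551.9 − 1ξ, giving ξ = 112.9 mol/s.
Outlet amounts (n = n₀ + ν ξ):
  B: 551.9 − 1(112.9) = 439
  A: 0 + 2(112.9) = 225.8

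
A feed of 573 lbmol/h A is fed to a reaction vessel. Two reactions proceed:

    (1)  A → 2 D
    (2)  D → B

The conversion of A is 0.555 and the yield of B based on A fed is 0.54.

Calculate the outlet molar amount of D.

327 lbmol/h

Conversion of A: A consumed = 1ξ₁ = 0.555 × 573 → ξ₁ = 318 lbmol/h.
Yield of B: 1ξ₂ / 573 = 0.54 → ξ₂ = 309.4 lbmol/h.
Outlet amounts (n = n₀ + Σ ν·ξ):
  A: 573 − 1(318) = 255
  D: 0 + 2(318) − 1(309.4) = 326.6
  B: 0 + 1(309.4) = 309.4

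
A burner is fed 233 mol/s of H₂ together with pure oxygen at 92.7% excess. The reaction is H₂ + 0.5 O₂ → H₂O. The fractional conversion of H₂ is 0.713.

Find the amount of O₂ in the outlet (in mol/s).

Stoichiometric O₂ = 0.5 × 233 = 116.5 mol/s; O₂ fed = 116.5 × 1.927 = 224.5 mol/s.
Fuel reacted = 0.713 × 233 → ξ = 166.1 mol/s.
Outlet (n = n₀ + ν ξ):
  H₂: 233 − 1(166.1) = 66.87
  O₂: 224.5 − 0.5(166.1) = 141.4
  H₂O: 0 + 1(166.1) = 166.1

141 mol/s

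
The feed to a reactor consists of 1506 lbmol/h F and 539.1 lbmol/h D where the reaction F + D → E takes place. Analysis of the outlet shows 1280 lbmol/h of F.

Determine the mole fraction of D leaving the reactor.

0.172

For F: n = n₀ − 1ξ → 1280 = 1506 − 1ξ, giving ξ = 226 lbmol/h.
Outlet amounts (n = n₀ + ν ξ):
  F: 1506 − 1(226) = 1280
  D: 539.1 − 1(226) = 313.1
  E: 0 + 1(226) = 226
Total out = 1819 lbmol/h; y_D = 313.1 / 1819 = 0.1721.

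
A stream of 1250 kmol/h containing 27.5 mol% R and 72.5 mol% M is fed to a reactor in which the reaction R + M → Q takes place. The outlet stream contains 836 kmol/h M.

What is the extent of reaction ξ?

For M: n = n₀ − 1ξ → 836 = 906.2 − 1ξ, giving ξ = 70.25 kmol/h.
Outlet amounts (n = n₀ + ν ξ):
  R: 343.8 − 1(70.25) = 273.5
  M: 906.2 − 1(70.25) = 836
  Q: 0 + 1(70.25) = 70.25

ξ = 70.2 kmol/h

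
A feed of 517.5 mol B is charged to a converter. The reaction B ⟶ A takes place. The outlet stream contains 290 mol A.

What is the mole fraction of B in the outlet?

0.44

For A: n = n₀ + 1ξ → 290 = 0 + 1ξ, giving ξ = 290 mol.
Outlet amounts (n = n₀ + ν ξ):
  B: 517.5 − 1(290) = 227.5
  A: 0 + 1(290) = 290
Total out = 517.5 mol; y_B = 227.5 / 517.5 = 0.4396.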